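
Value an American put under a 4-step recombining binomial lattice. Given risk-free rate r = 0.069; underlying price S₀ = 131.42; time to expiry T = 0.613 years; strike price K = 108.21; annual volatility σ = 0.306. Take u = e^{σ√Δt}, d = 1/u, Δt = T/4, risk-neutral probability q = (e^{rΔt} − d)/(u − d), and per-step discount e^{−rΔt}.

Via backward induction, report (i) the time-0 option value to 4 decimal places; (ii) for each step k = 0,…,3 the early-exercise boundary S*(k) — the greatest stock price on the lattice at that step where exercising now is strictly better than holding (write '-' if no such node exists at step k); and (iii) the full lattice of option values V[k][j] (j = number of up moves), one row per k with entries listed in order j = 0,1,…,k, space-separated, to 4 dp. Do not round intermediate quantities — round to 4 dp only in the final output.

params: Δt=0.15325 u=1.12726 d=0.88711 q=0.51435 e^(-rΔt)=0.98948
t_4 payoffs: 26.8212 4.7880 0.0000 0.0000 0.0000
t_3: node(3,0) S=91.7463 payoff=16.4637 vs cont=15.3255 → 16.4637 [stop]  node(3,1) S=116.5835 payoff=0.0000 vs cont=2.3008 → 2.3008 [wait]  node(3,2) S=148.1446 payoff=0.0000 vs cont=0.0000 → 0.0000 [wait]  node(3,3) S=188.2497 payoff=0.0000 vs cont=0.0000 → 0.0000 [wait]  ⇒ S*(3)=91.7463
t_2: node(2,0) S=103.4220 payoff=4.7880 vs cont=9.0824 → 9.0824 [wait]  node(2,1) S=131.4200 payoff=0.0000 vs cont=1.1056 → 1.1056 [wait]  node(2,2) S=166.9975 payoff=0.0000 vs cont=0.0000 → 0.0000 [wait]  ⇒ S*(2)=-
t_1: node(1,0) S=116.5835 payoff=0.0000 vs cont=4.9272 → 4.9272 [wait]  node(1,1) S=148.1446 payoff=0.0000 vs cont=0.5313 → 0.5313 [wait]  ⇒ S*(1)=-
t_0: node(0,0) S=131.4200 payoff=0.0000 vs cont=2.6381 → 2.6381 [wait]  ⇒ S*(0)=-

price = 2.6381
boundary = - - - 91.7463
tree:
2.6381
4.9272 0.5313
9.0824 1.1056 0.0000
16.4637 2.3008 0.0000 0.0000
26.8212 4.7880 0.0000 0.0000 0.0000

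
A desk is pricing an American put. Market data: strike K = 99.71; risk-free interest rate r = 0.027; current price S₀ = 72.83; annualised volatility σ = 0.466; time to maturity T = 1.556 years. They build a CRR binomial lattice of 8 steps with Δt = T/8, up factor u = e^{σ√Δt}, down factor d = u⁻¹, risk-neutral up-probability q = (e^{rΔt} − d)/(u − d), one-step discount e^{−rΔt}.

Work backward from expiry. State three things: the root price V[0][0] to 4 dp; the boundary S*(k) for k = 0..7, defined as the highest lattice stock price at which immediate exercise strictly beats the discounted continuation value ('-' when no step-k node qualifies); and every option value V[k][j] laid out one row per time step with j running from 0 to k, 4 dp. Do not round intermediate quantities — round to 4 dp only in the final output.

Δt=0.19450, u=1.22816, d=0.81423, q=0.46152, disc=e^(-rΔt)=0.99476
k=8 terminal: V=max(K-S,0) → 85.6406 78.4881 67.6995 51.4262 26.8800 0.0000 0.0000 0.0000 0.0000
k=7: j=0 S=17.2794 intr=82.4306 cont=81.9083 V=82.4306[EX]; j=1 S=26.0638 intr=73.6462 cont=73.1239 V=73.6462[EX]; j=2 S=39.3140 intr=60.3960 cont=59.8738 V=60.3960[EX]; j=3 S=59.3002 intr=40.4098 cont=39.8876 V=40.4098[EX]; j=4 S=89.4468 intr=10.2632 cont=14.3985 V=14.3985[hold]; j=5 S=134.9192 intr=0.0000 cont=0.0000 V=0.0000[hold]; j=6 S=203.5086 intr=0.0000 cont=0.0000 V=0.0000[hold]; j=7 S=306.9670 intr=0.0000 cont=0.0000 V=0.0000[hold]  S*(7)=59.3002
k=6: j=0 S=21.2219 intr=78.4881 cont=77.9659 V=78.4881[EX]; j=1 S=32.0105 intr=67.6995 cont=67.1773 V=67.6995[EX]; j=2 S=48.2838 intr=51.4262 cont=50.9040 V=51.4262[EX]; j=3 S=72.8300 intr=26.8800 cont=28.2563 V=28.2563[hold]; j=4 S=109.8549 intr=0.0000 cont=7.7127 V=7.7127[hold]; j=5 S=165.7022 intr=0.0000 cont=0.0000 V=0.0000[hold]; j=6 S=249.9408 intr=0.0000 cont=0.0000 V=0.0000[hold]  S*(6)=48.2838
k=5: j=0 S=26.0638 intr=73.6462 cont=73.1239 V=73.6462[EX]; j=1 S=39.3140 intr=60.3960 cont=59.8738 V=60.3960[EX]; j=2 S=59.3002 intr=40.4098 cont=40.5194 V=40.5194[hold]; j=3 S=89.4468 intr=10.2632 cont=18.6766 V=18.6766[hold]; j=4 S=134.9192 intr=0.0000 cont=4.1314 V=4.1314[hold]; j=5 S=203.5086 intr=0.0000 cont=0.0000 V=0.0000[hold]  S*(5)=39.3140
k=4: j=0 S=32.0105 intr=67.6995 cont=67.1773 V=67.6995[EX]; j=1 S=48.2838 intr=51.4262 cont=50.9543 V=51.4262[EX]; j=2 S=72.8300 intr=26.8800 cont=30.2791 V=30.2791[hold]; j=3 S=109.8549 intr=0.0000 cont=11.9010 V=11.9010[hold]; j=4 S=165.7022 intr=0.0000 cont=2.2130 V=2.2130[hold]  S*(4)=48.2838
k=3: j=0 S=39.3140 intr=60.3960 cont=59.8738 V=60.3960[EX]; j=1 S=59.3002 intr=40.4098 cont=41.4481 V=41.4481[hold]; j=2 S=89.4468 intr=10.2632 cont=21.6830 V=21.6830[hold]; j=3 S=134.9192 intr=0.0000 cont=7.3909 V=7.3909[hold]  S*(3)=39.3140
k=2: j=0 S=48.2838 intr=51.4262 cont=51.3806 V=51.4262[EX]; j=1 S=72.8300 intr=26.8800 cont=32.1568 V=32.1568[hold]; j=2 S=109.8549 intr=0.0000 cont=15.0079 V=15.0079[hold]  S*(2)=48.2838
k=1: j=0 S=59.3002 intr=40.4098 cont=42.3102 V=42.3102[hold]; j=1 S=89.4468 intr=10.2632 cont=24.1152 V=24.1152[hold]  S*(1)=-
k=0: j=0 S=72.8300 intr=26.8800 cont=33.7352 V=33.7352[hold]  S*(0)=-

price = 33.7352
boundary = - - 48.2838 39.3140 48.2838 39.3140 48.2838 59.3002
tree:
33.7352
42.3102 24.1152
51.4262 32.1568 15.0079
60.3960 41.4481 21.6830 7.3909
67.6995 51.4262 30.2791 11.9010 2.2130
73.6462 60.3960 40.5194 18.6766 4.1314 0.0000
78.4881 67.6995 51.4262 28.2563 7.7127 0.0000 0.0000
82.4306 73.6462 60.3960 40.4098 14.3985 0.0000 0.0000 0.0000
85.6406 78.4881 67.6995 51.4262 26.8800 0.0000 0.0000 0.0000 0.0000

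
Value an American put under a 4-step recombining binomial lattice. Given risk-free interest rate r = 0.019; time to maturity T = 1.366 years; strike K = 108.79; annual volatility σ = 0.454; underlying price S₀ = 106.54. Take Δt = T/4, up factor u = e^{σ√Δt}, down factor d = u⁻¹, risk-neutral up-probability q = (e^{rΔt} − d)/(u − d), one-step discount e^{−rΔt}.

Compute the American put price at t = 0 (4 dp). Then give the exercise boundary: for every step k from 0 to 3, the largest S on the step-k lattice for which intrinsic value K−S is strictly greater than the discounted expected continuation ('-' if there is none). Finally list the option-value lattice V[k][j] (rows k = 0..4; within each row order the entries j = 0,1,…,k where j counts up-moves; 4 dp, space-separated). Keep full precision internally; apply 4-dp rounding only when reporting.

price = 21.6325
boundary = - - 62.6713 81.7129
tree:
21.6325
32.2239 8.8017
46.1187 15.4475 0.6812
60.7230 27.0771 1.2380 0.0000
71.9241 46.1187 2.2500 0.0000 0.0000

Δt=0.34150  u=1.30383  d=0.76697  q=0.44618  discount=0.99353
step 4 (expiry): payoffs max(K−S,0) = 71.9241 46.1187 2.2500 0.0000 0.0000
step 3: (k=3,j=0): S=48.0670, (K−S)⁺=60.7230, hold=60.0194 ⇒ V=60.7230 exercise | (k=3,j=1): S=81.7129, (K−S)⁺=27.0771, hold=26.3735 ⇒ V=27.0771 exercise | (k=3,j=2): S=138.9104, (K−S)⁺=0.0000, hold=1.2380 ⇒ V=1.2380 continue | (k=3,j=3): S=236.1450, (K−S)⁺=0.0000, hold=0.0000 ⇒ V=0.0000 continue  boundary S*=81.7129
step 2: (k=2,j=0): S=62.6713, (K−S)⁺=46.1187, hold=45.4151 ⇒ V=46.1187 exercise | (k=2,j=1): S=106.5400, (K−S)⁺=2.2500, hold=15.4475 ⇒ V=15.4475 continue | (k=2,j=2): S=181.1160, (K−S)⁺=0.0000, hold=0.6812 ⇒ V=0.6812 continue  boundary S*=62.6713
step 1: (k=1,j=0): S=81.7129, (K−S)⁺=27.0771, hold=32.2239 ⇒ V=32.2239 continue | (k=1,j=1): S=138.9104, (K−S)⁺=0.0000, hold=8.8017 ⇒ V=8.8017 continue  boundary S*=-
step 0: (k=0,j=0): S=106.5400, (K−S)⁺=2.2500, hold=21.6325 ⇒ V=21.6325 continue  boundary S*=-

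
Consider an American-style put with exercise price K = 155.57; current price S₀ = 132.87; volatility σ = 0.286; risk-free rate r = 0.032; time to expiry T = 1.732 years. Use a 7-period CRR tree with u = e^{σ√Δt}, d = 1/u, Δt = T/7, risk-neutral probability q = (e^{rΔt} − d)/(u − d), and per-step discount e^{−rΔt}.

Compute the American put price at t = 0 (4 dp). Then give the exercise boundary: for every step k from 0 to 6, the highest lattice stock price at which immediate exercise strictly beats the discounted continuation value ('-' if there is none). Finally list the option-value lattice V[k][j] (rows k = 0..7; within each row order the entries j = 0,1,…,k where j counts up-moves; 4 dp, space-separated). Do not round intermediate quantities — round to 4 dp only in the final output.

price = 30.4749
boundary = - - 99.9676 86.7112 99.9676 115.2506 132.8700
tree:
30.4749
41.9258 19.1598
55.6024 28.5004 9.8378
68.8588 40.7917 16.2867 3.3471
80.3573 55.6024 26.1786 6.3498 0.3050
90.3310 68.8588 40.3194 12.0202 0.6055 0.0000
98.9821 80.3573 55.6024 22.7000 1.2022 0.0000 0.0000
106.4860 90.3310 68.8588 40.3194 2.3869 0.0000 0.0000 0.0000

params: Δt=0.24743 u=1.15288 d=0.86739 q=0.49234 e^(-rΔt)=0.99211
t_7 payoffs: 106.4860 90.3310 68.8588 40.3194 2.3869 0.0000 0.0000 0.0000
t_6: node(6,0) S=56.5879 payoff=98.9821 vs cont=97.7552 → 98.9821 [stop]  node(6,1) S=75.2127 payoff=80.3573 vs cont=79.1304 → 80.3573 [stop]  node(6,2) S=99.9676 payoff=55.6024 vs cont=54.3755 → 55.6024 [stop]  node(6,3) S=132.8700 payoff=22.7000 vs cont=21.4731 → 22.7000 [stop]  node(6,4) S=176.6016 payoff=0.0000 vs cont=1.2022 → 1.2022 [wait]  node(6,5) S=234.7267 payoff=0.0000 vs cont=0.0000 → 0.0000 [wait]  node(6,6) S=311.9825 payoff=0.0000 vs cont=0.0000 → 0.0000 [wait]  ⇒ S*(6)=132.8700
t_5: node(5,0) S=65.2390 payoff=90.3310 vs cont=89.1041 → 90.3310 [stop]  node(5,1) S=86.7112 payoff=68.8588 vs cont=67.6319 → 68.8588 [stop]  node(5,2) S=115.2506 payoff=40.3194 vs cont=39.0925 → 40.3194 [stop]  node(5,3) S=153.1831 payoff=2.3869 vs cont=12.0202 → 12.0202 [wait]  node(5,4) S=203.6004 payoff=0.0000 vs cont=0.6055 → 0.6055 [wait]  node(5,5) S=270.6116 payoff=0.0000 vs cont=0.0000 → 0.0000 [wait]  ⇒ S*(5)=115.2506
t_4: node(4,0) S=75.2127 payoff=80.3573 vs cont=79.1304 → 80.3573 [stop]  node(4,1) S=99.9676 payoff=55.6024 vs cont=54.3755 → 55.6024 [stop]  node(4,2) S=132.8700 payoff=22.7000 vs cont=26.1786 → 26.1786 [wait]  node(4,3) S=176.6016 payoff=0.0000 vs cont=6.3498 → 6.3498 [wait]  node(4,4) S=234.7267 payoff=0.0000 vs cont=0.3050 → 0.3050 [wait]  ⇒ S*(4)=99.9676
t_3: node(3,0) S=86.7112 payoff=68.8588 vs cont=67.6319 → 68.8588 [stop]  node(3,1) S=115.2506 payoff=40.3194 vs cont=40.7917 → 40.7917 [wait]  node(3,2) S=153.1831 payoff=2.3869 vs cont=16.2867 → 16.2867 [wait]  node(3,3) S=203.6004 payoff=0.0000 vs cont=3.3471 → 3.3471 [wait]  ⇒ S*(3)=86.7112
t_2: node(2,0) S=99.9676 payoff=55.6024 vs cont=54.6062 → 55.6024 [stop]  node(2,1) S=132.8700 payoff=22.7000 vs cont=28.5004 → 28.5004 [wait]  node(2,2) S=176.6016 payoff=0.0000 vs cont=9.8378 → 9.8378 [wait]  ⇒ S*(2)=99.9676
t_1: node(1,0) S=115.2506 payoff=40.3194 vs cont=41.9258 → 41.9258 [wait]  node(1,1) S=153.1831 payoff=2.3869 vs cont=19.1598 → 19.1598 [wait]  ⇒ S*(1)=-
t_0: node(0,0) S=132.8700 payoff=22.7000 vs cont=30.4749 → 30.4749 [wait]  ⇒ S*(0)=-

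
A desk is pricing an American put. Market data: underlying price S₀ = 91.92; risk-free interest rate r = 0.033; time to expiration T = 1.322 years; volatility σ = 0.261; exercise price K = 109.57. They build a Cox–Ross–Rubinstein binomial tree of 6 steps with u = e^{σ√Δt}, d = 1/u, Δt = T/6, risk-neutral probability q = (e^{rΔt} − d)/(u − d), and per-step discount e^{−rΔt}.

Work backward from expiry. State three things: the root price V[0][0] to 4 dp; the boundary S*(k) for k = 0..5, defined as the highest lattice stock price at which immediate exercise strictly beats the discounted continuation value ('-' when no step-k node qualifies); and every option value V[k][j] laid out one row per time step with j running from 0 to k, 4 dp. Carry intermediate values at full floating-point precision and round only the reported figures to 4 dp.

Δt=0.22033, u=1.13033, d=0.88469, q=0.49912, disc=e^(-rΔt)=0.99276
k=6 terminal: V=max(K-S,0) → 65.4972 53.2602 37.6256 17.6500 0.0000 0.0000 0.0000
k=5: j=0 S=49.8170 intr=59.7530 cont=58.9592 V=59.7530[EX]; j=1 S=63.6488 intr=45.9212 cont=45.1274 V=45.9212[EX]; j=2 S=81.3211 intr=28.2489 cont=27.4551 V=28.2489[EX]; j=3 S=103.9002 intr=5.6698 cont=8.7765 V=8.7765[hold]; j=4 S=132.7485 intr=0.0000 cont=0.0000 V=0.0000[hold]; j=5 S=169.6066 intr=0.0000 cont=0.0000 V=0.0000[hold]  S*(5)=81.3211
k=4: j=0 S=56.3098 intr=53.2602 cont=52.4664 V=53.2602[EX]; j=1 S=71.9444 intr=37.6256 cont=36.8318 V=37.6256[EX]; j=2 S=91.9200 intr=17.6500 cont=18.3956 V=18.3956[hold]; j=3 S=117.4419 intr=0.0000 cont=4.3641 V=4.3641[hold]; j=4 S=150.0500 intr=0.0000 cont=0.0000 V=0.0000[hold]  S*(4)=71.9444
k=3: j=0 S=63.6488 intr=45.9212 cont=45.1274 V=45.9212[EX]; j=1 S=81.3211 intr=28.2489 cont=27.8245 V=28.2489[EX]; j=2 S=103.9002 intr=5.6698 cont=11.3097 V=11.3097[hold]; j=3 S=132.7485 intr=0.0000 cont=2.1701 V=2.1701[hold]  S*(3)=81.3211
k=2: j=0 S=71.9444 intr=37.6256 cont=36.8318 V=37.6256[EX]; j=1 S=91.9200 intr=17.6500 cont=19.6508 V=19.6508[hold]; j=2 S=117.4419 intr=0.0000 cont=6.6991 V=6.6991[hold]  S*(2)=71.9444
k=1: j=0 S=81.3211 intr=28.2489 cont=28.4465 V=28.4465[hold]; j=1 S=103.9002 intr=5.6698 cont=13.0908 V=13.0908[hold]  S*(1)=-
k=0: j=0 S=91.9200 intr=17.6500 cont=20.6316 V=20.6316[hold]  S*(0)=-

price = 20.6316
boundary = - - 71.9444 81.3211 71.9444 81.3211
tree:
20.6316
28.4465 13.0908
37.6256 19.6508 6.6991
45.9212 28.2489 11.3097 2.1701
53.2602 37.6256 18.3956 4.3641 0.0000
59.7530 45.9212 28.2489 8.7765 0.0000 0.0000
65.4972 53.2602 37.6256 17.6500 0.0000 0.0000 0.0000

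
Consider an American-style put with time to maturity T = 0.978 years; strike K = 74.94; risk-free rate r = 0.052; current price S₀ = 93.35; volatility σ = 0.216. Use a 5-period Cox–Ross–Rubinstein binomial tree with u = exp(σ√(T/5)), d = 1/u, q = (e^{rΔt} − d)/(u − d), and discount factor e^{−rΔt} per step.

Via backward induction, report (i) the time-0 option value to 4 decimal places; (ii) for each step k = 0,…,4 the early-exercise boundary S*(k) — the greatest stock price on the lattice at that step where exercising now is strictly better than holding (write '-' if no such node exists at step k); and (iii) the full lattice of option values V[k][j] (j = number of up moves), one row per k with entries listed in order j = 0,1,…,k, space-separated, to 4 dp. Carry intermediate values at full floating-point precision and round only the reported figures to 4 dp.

params: Δt=0.19560 u=1.10024 d=0.90889 q=0.52956 e^(-rΔt)=0.98988
t_5 payoffs: 17.0406 4.8509 0.0000 0.0000 0.0000 0.0000
t_4: node(4,0) S=63.7034 payoff=11.2366 vs cont=10.4783 → 11.2366 [stop]  node(4,1) S=77.1149 payoff=0.0000 vs cont=2.2590 → 2.2590 [wait]  node(4,2) S=93.3500 payoff=0.0000 vs cont=0.0000 → 0.0000 [wait]  node(4,3) S=113.0031 payoff=0.0000 vs cont=0.0000 → 0.0000 [wait]  node(4,4) S=136.7938 payoff=0.0000 vs cont=0.0000 → 0.0000 [wait]  ⇒ S*(4)=63.7034
t_3: node(3,0) S=70.0891 payoff=4.8509 vs cont=6.4168 → 6.4168 [wait]  node(3,1) S=84.8450 payoff=0.0000 vs cont=1.0519 → 1.0519 [wait]  node(3,2) S=102.7075 payoff=0.0000 vs cont=0.0000 → 0.0000 [wait]  node(3,3) S=124.3307 payoff=0.0000 vs cont=0.0000 → 0.0000 [wait]  ⇒ S*(3)=-
t_2: node(2,0) S=77.1149 payoff=0.0000 vs cont=3.5396 → 3.5396 [wait]  node(2,1) S=93.3500 payoff=0.0000 vs cont=0.4899 → 0.4899 [wait]  node(2,2) S=113.0031 payoff=0.0000 vs cont=0.0000 → 0.0000 [wait]  ⇒ S*(2)=-
t_1: node(1,0) S=84.8450 payoff=0.0000 vs cont=1.9051 → 1.9051 [wait]  node(1,1) S=102.7075 payoff=0.0000 vs cont=0.2281 → 0.2281 [wait]  ⇒ S*(1)=-
t_0: node(0,0) S=93.3500 payoff=0.0000 vs cont=1.0067 → 1.0067 [wait]  ⇒ S*(0)=-

price = 1.0067
boundary = - - - - 63.7034
tree:
1.0067
1.9051 0.2281
3.5396 0.4899 0.0000
6.4168 1.0519 0.0000 0.0000
11.2366 2.2590 0.0000 0.0000 0.0000
17.0406 4.8509 0.0000 0.0000 0.0000 0.0000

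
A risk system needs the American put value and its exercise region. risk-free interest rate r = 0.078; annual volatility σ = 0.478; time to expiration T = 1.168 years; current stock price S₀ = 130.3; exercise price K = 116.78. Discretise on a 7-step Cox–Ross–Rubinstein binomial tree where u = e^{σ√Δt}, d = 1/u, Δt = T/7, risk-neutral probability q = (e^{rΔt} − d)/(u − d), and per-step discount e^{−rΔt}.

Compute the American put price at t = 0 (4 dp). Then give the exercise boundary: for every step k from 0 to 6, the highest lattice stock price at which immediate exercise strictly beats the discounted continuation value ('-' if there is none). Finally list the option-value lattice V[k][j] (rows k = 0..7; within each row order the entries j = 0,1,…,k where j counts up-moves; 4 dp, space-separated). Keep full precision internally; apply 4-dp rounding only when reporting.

price = 15.3544
boundary = - - - 72.5356 59.6696 72.5356 88.1757
tree:
15.3544
22.5713 8.0960
32.1851 12.9596 3.1437
44.2444 20.2331 5.5764 0.6421
57.1104 30.5829 9.7756 1.2624 0.0000
67.6943 44.2444 16.8841 2.4818 0.0000 0.0000
76.4008 57.1104 28.6043 4.8790 0.0000 0.0000 0.0000
83.5630 67.6943 44.2444 9.5919 0.0000 0.0000 0.0000 0.0000

Δt=0.16686  u=1.21562  d=0.82263  q=0.48467  discount=0.98707
step 7 (expiry): payoffs max(K−S,0) = 83.5630 67.6943 44.2444 9.5919 0.0000 0.0000 0.0000 0.0000
step 6: (k=6,j=0): S=40.3792, (K−S)⁺=76.4008, hold=74.8908 ⇒ V=76.4008 exercise | (k=6,j=1): S=59.6696, (K−S)⁺=57.1104, hold=55.6004 ⇒ V=57.1104 exercise | (k=6,j=2): S=88.1757, (K−S)⁺=28.6043, hold=27.0943 ⇒ V=28.6043 exercise | (k=6,j=3): S=130.3000, (K−S)⁺=0.0000, hold=4.8790 ⇒ V=4.8790 continue | (k=6,j=4): S=192.5484, (K−S)⁺=0.0000, hold=0.0000 ⇒ V=0.0000 continue | (k=6,j=5): S=284.5350, (K−S)⁺=0.0000, hold=0.0000 ⇒ V=0.0000 continue | (k=6,j=6): S=420.4663, (K−S)⁺=0.0000, hold=0.0000 ⇒ V=0.0000 continue  boundary S*=88.1757
step 5: (k=5,j=0): S=49.0857, (K−S)⁺=67.6943, hold=66.1842 ⇒ V=67.6943 exercise | (k=5,j=1): S=72.5356, (K−S)⁺=44.2444, hold=42.7344 ⇒ V=44.2444 exercise | (k=5,j=2): S=107.1881, (K−S)⁺=9.5919, hold=16.8841 ⇒ V=16.8841 continue | (k=5,j=3): S=158.3953, (K−S)⁺=0.0000, hold=2.4818 ⇒ V=2.4818 continue | (k=5,j=4): S=234.0657, (K−S)⁺=0.0000, hold=0.0000 ⇒ V=0.0000 continue | (k=5,j=5): S=345.8864, (K−S)⁺=0.0000, hold=0.0000 ⇒ V=0.0000 continue  boundary S*=72.5356
step 4: (k=4,j=0): S=59.6696, (K−S)⁺=57.1104, hold=55.6004 ⇒ V=57.1104 exercise | (k=4,j=1): S=88.1757, (K−S)⁺=28.6043, hold=30.5829 ⇒ V=30.5829 continue | (k=4,j=2): S=130.3000, (K−S)⁺=0.0000, hold=9.7756 ⇒ V=9.7756 continue | (k=4,j=3): S=192.5484, (K−S)⁺=0.0000, hold=1.2624 ⇒ V=1.2624 continue | (k=4,j=4): S=284.5350, (K−S)⁺=0.0000, hold=0.0000 ⇒ V=0.0000 continue  boundary S*=59.6696
step 3: (k=3,j=0): S=72.5356, (K−S)⁺=44.2444, hold=43.6810 ⇒ V=44.2444 exercise | (k=3,j=1): S=107.1881, (K−S)⁺=9.5919, hold=20.2331 ⇒ V=20.2331 continue | (k=3,j=2): S=158.3953, (K−S)⁺=0.0000, hold=5.5764 ⇒ V=5.5764 continue | (k=3,j=3): S=234.0657, (K−S)⁺=0.0000, hold=0.6421 ⇒ V=0.6421 continue  boundary S*=72.5356
step 2: (k=2,j=0): S=88.1757, (K−S)⁺=28.6043, hold=32.1851 ⇒ V=32.1851 continue | (k=2,j=1): S=130.3000, (K−S)⁺=0.0000, hold=12.9596 ⇒ V=12.9596 continue | (k=2,j=2): S=192.5484, (K−S)⁺=0.0000, hold=3.1437 ⇒ V=3.1437 continue  boundary S*=-
step 1: (k=1,j=0): S=107.1881, (K−S)⁺=9.5919, hold=22.5713 ⇒ V=22.5713 continue | (k=1,j=1): S=158.3953, (K−S)⁺=0.0000, hold=8.0960 ⇒ V=8.0960 continue  boundary S*=-
step 0: (k=0,j=0): S=130.3000, (K−S)⁺=0.0000, hold=15.3544 ⇒ V=15.3544 continue  boundary S*=-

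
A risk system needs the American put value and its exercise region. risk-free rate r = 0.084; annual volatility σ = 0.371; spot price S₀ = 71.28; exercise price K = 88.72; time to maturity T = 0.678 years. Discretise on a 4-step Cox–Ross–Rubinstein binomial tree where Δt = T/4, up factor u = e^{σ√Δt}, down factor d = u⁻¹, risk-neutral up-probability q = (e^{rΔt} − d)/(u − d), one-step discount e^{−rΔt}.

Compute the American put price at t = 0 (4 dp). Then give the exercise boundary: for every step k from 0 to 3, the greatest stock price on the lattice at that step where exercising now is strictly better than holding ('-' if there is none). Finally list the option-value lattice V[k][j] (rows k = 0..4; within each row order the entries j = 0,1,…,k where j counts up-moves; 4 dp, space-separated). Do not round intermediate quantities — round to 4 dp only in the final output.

price = 18.6372
boundary = - 61.1833 52.5167 61.1833
tree:
18.6372
27.5367 10.5657
36.2033 17.5753 4.0923
43.6422 27.5367 8.4480 0.0000
50.0274 36.2033 17.4400 0.0000 0.0000

Δt=0.16950, u=1.16502, d=0.85835, q=0.50865, disc=e^(-rΔt)=0.98586
k=4 terminal: V=max(K-S,0) → 50.0274 36.2033 17.4400 0.0000 0.0000
k=3: j=0 S=45.0778 intr=43.6422 cont=42.3880 V=43.6422[EX]; j=1 S=61.1833 intr=27.5367 cont=26.2825 V=27.5367[EX]; j=2 S=83.0429 intr=5.6771 cont=8.4480 V=8.4480[hold]; j=3 S=112.7127 intr=0.0000 cont=0.0000 V=0.0000[hold]  S*(3)=61.1833
k=2: j=0 S=52.5167 intr=36.2033 cont=34.9490 V=36.2033[EX]; j=1 S=71.2800 intr=17.4400 cont=17.5753 V=17.5753[hold]; j=2 S=96.7471 intr=0.0000 cont=4.0923 V=4.0923[hold]  S*(2)=52.5167
k=1: j=0 S=61.1833 intr=27.5367 cont=26.3503 V=27.5367[EX]; j=1 S=83.0429 intr=5.6771 cont=10.5657 V=10.5657[hold]  S*(1)=61.1833
k=0: j=0 S=71.2800 intr=17.4400 cont=18.6372 V=18.6372[hold]  S*(0)=-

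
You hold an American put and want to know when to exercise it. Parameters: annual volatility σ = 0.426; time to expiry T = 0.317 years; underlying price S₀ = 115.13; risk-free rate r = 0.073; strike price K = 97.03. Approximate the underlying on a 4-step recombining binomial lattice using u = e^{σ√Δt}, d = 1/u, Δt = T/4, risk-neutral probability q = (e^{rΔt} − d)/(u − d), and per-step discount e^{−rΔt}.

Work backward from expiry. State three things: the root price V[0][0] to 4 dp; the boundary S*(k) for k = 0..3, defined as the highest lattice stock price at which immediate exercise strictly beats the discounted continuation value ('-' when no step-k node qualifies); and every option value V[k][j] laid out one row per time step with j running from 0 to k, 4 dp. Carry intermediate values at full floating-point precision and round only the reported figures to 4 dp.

price = 3.3320
boundary = - - - 80.3416
tree:
3.3320
5.8240 0.8206
9.9867 1.6317 0.0000
16.6884 3.2446 0.0000 0.0000
25.7681 6.4519 0.0000 0.0000 0.0000

Δt=0.07925  u=1.12741  d=0.88699  q=0.49419  discount=0.99423
step 4 (expiry): payoffs max(K−S,0) = 25.7681 6.4519 0.0000 0.0000 0.0000
step 3: (k=3,j=0): S=80.3416, (K−S)⁺=16.6884, hold=16.1287 ⇒ V=16.6884 exercise | (k=3,j=1): S=102.1188, (K−S)⁺=0.0000, hold=3.2446 ⇒ V=3.2446 continue | (k=3,j=2): S=129.7990, (K−S)⁺=0.0000, hold=0.0000 ⇒ V=0.0000 continue | (k=3,j=3): S=164.9820, (K−S)⁺=0.0000, hold=0.0000 ⇒ V=0.0000 continue  boundary S*=80.3416
step 2: (k=2,j=0): S=90.5781, (K−S)⁺=6.4519, hold=9.9867 ⇒ V=9.9867 continue | (k=2,j=1): S=115.1300, (K−S)⁺=0.0000, hold=1.6317 ⇒ V=1.6317 continue | (k=2,j=2): S=146.3369, (K−S)⁺=0.0000, hold=0.0000 ⇒ V=0.0000 continue  boundary S*=-
step 1: (k=1,j=0): S=102.1188, (K−S)⁺=0.0000, hold=5.8240 ⇒ V=5.8240 continue | (k=1,j=1): S=129.7990, (K−S)⁺=0.0000, hold=0.8206 ⇒ V=0.8206 continue  boundary S*=-
step 0: (k=0,j=0): S=115.1300, (K−S)⁺=0.0000, hold=3.3320 ⇒ V=3.3320 continue  boundary S*=-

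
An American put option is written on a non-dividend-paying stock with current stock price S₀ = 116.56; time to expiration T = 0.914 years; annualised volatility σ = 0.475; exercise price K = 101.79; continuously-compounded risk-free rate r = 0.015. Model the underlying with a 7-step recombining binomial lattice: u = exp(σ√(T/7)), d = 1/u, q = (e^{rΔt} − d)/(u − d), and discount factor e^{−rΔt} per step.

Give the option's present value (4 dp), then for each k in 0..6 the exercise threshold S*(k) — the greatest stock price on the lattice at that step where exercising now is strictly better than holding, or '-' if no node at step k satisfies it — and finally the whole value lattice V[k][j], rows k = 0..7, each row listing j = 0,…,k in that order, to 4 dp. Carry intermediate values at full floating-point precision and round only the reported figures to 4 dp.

Δt=0.13057  u=1.18725  d=0.84228  q=0.46288  discount=0.99804
step 7 (expiry): payoffs max(K−S,0) = 66.7346 52.3773 32.1397 3.6135 0.0000 0.0000 0.0000 0.0000
step 6: (k=6,j=0): S=41.6195, (K−S)⁺=60.1705, hold=59.9714 ⇒ V=60.1705 exercise | (k=6,j=1): S=58.6652, (K−S)⁺=43.1248, hold=42.9256 ⇒ V=43.1248 exercise | (k=6,j=2): S=82.6923, (K−S)⁺=19.0977, hold=18.8985 ⇒ V=19.0977 exercise | (k=6,j=3): S=116.5600, (K−S)⁺=0.0000, hold=1.9371 ⇒ V=1.9371 continue | (k=6,j=4): S=164.2986, (K−S)⁺=0.0000, hold=0.0000 ⇒ V=0.0000 continue | (k=6,j=5): S=231.5891, (K−S)⁺=0.0000, hold=0.0000 ⇒ V=0.0000 continue | (k=6,j=6): S=326.4394, (K−S)⁺=0.0000, hold=0.0000 ⇒ V=0.0000 continue  boundary S*=82.6923
step 5: (k=5,j=0): S=49.4127, (K−S)⁺=52.3773, hold=52.1781 ⇒ V=52.3773 exercise | (k=5,j=1): S=69.6503, (K−S)⁺=32.1397, hold=31.9405 ⇒ V=32.1397 exercise | (k=5,j=2): S=98.1765, (K−S)⁺=3.6135, hold=11.1326 ⇒ V=11.1326 continue | (k=5,j=3): S=138.3859, (K−S)⁺=0.0000, hold=1.0384 ⇒ V=1.0384 continue | (k=5,j=4): S=195.0635, (K−S)⁺=0.0000, hold=0.0000 ⇒ V=0.0000 continue | (k=5,j=5): S=274.9542, (K−S)⁺=0.0000, hold=0.0000 ⇒ V=0.0000 continue  boundary S*=69.6503
step 4: (k=4,j=0): S=58.6652, (K−S)⁺=43.1248, hold=42.9256 ⇒ V=43.1248 exercise | (k=4,j=1): S=82.6923, (K−S)⁺=19.0977, hold=22.3721 ⇒ V=22.3721 continue | (k=4,j=2): S=116.5600, (K−S)⁺=0.0000, hold=6.4476 ⇒ V=6.4476 continue | (k=4,j=3): S=164.2986, (K−S)⁺=0.0000, hold=0.5567 ⇒ V=0.5567 continue | (k=4,j=4): S=231.5891, (K−S)⁺=0.0000, hold=0.0000 ⇒ V=0.0000 continue  boundary S*=58.6652
step 3: (k=3,j=0): S=69.6503, (K−S)⁺=32.1397, hold=33.4532 ⇒ V=33.4532 continue | (k=3,j=1): S=98.1765, (K−S)⁺=3.6135, hold=14.9716 ⇒ V=14.9716 continue | (k=3,j=2): S=138.3859, (K−S)⁺=0.0000, hold=3.7135 ⇒ V=3.7135 continue | (k=3,j=3): S=195.0635, (K−S)⁺=0.0000, hold=0.2984 ⇒ V=0.2984 continue  boundary S*=-
step 2: (k=2,j=0): S=82.6923, (K−S)⁺=19.0977, hold=24.8498 ⇒ V=24.8498 continue | (k=2,j=1): S=116.5600, (K−S)⁺=0.0000, hold=9.7414 ⇒ V=9.7414 continue | (k=2,j=2): S=164.2986, (K−S)⁺=0.0000, hold=2.1286 ⇒ V=2.1286 continue  boundary S*=-
step 1: (k=1,j=0): S=98.1765, (K−S)⁺=3.6135, hold=17.8215 ⇒ V=17.8215 continue | (k=1,j=1): S=138.3859, (K−S)⁺=0.0000, hold=6.2054 ⇒ V=6.2054 continue  boundary S*=-
step 0: (k=0,j=0): S=116.5600, (K−S)⁺=0.0000, hold=12.4203 ⇒ V=12.4203 continue  boundary S*=-

price = 12.4203
boundary = - - - - 58.6652 69.6503 82.6923
tree:
12.4203
17.8215 6.2054
24.8498 9.7414 2.1286
33.4532 14.9716 3.7135 0.2984
43.1248 22.3721 6.4476 0.5567 0.0000
52.3773 32.1397 11.1326 1.0384 0.0000 0.0000
60.1705 43.1248 19.0977 1.9371 0.0000 0.0000 0.0000
66.7346 52.3773 32.1397 3.6135 0.0000 0.0000 0.0000 0.0000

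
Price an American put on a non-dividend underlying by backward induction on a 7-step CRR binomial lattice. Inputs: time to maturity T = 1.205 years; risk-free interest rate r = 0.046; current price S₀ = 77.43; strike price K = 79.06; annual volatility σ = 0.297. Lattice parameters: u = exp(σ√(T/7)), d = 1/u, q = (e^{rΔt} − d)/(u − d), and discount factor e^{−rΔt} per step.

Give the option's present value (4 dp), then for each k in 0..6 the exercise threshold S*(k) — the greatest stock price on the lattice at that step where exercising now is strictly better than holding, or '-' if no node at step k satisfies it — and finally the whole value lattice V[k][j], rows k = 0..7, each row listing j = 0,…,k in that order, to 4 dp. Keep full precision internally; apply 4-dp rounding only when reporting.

Δt=0.17214  u=1.13114  d=0.88406  q=0.50141  discount=0.99211
step 7 (expiry): payoffs max(K−S,0) = 46.3790 37.2454 25.5592 10.6069 0.0000 0.0000 0.0000 0.0000
step 6: (k=6,j=0): S=36.9668, (K−S)⁺=42.0932, hold=41.4696 ⇒ V=42.0932 exercise | (k=6,j=1): S=47.2982, (K−S)⁺=31.7618, hold=31.1382 ⇒ V=31.7618 exercise | (k=6,j=2): S=60.5169, (K−S)⁺=18.5431, hold=17.9195 ⇒ V=18.5431 exercise | (k=6,j=3): S=77.4300, (K−S)⁺=1.6300, hold=5.2468 ⇒ V=5.2468 continue | (k=6,j=4): S=99.0699, (K−S)⁺=0.0000, hold=0.0000 ⇒ V=0.0000 continue | (k=6,j=5): S=126.7576, (K−S)⁺=0.0000, hold=0.0000 ⇒ V=0.0000 continue | (k=6,j=6): S=162.1834, (K−S)⁺=0.0000, hold=0.0000 ⇒ V=0.0000 continue  boundary S*=60.5169
step 5: (k=5,j=0): S=41.8146, (K−S)⁺=37.2454, hold=36.6218 ⇒ V=37.2454 exercise | (k=5,j=1): S=53.5008, (K−S)⁺=25.5592, hold=24.9356 ⇒ V=25.5592 exercise | (k=5,j=2): S=68.4531, (K−S)⁺=10.6069, hold=11.7825 ⇒ V=11.7825 continue | (k=5,j=3): S=87.5841, (K−S)⁺=0.0000, hold=2.5954 ⇒ V=2.5954 continue | (k=5,j=4): S=112.0619, (K−S)⁺=0.0000, hold=0.0000 ⇒ V=0.0000 continue | (k=5,j=5): S=143.3806, (K−S)⁺=0.0000, hold=0.0000 ⇒ V=0.0000 continue  boundary S*=53.5008
step 4: (k=4,j=0): S=47.2982, (K−S)⁺=31.7618, hold=31.1382 ⇒ V=31.7618 exercise | (k=4,j=1): S=60.5169, (K−S)⁺=18.5431, hold=18.5043 ⇒ V=18.5431 exercise | (k=4,j=2): S=77.4300, (K−S)⁺=1.6300, hold=7.1194 ⇒ V=7.1194 continue | (k=4,j=3): S=99.0699, (K−S)⁺=0.0000, hold=1.2838 ⇒ V=1.2838 continue | (k=4,j=4): S=126.7576, (K−S)⁺=0.0000, hold=0.0000 ⇒ V=0.0000 continue  boundary S*=60.5169
step 3: (k=3,j=0): S=53.5008, (K−S)⁺=25.5592, hold=24.9356 ⇒ V=25.5592 exercise | (k=3,j=1): S=68.4531, (K−S)⁺=10.6069, hold=12.7141 ⇒ V=12.7141 continue | (k=3,j=2): S=87.5841, (K−S)⁺=0.0000, hold=4.1603 ⇒ V=4.1603 continue | (k=3,j=3): S=112.0619, (K−S)⁺=0.0000, hold=0.6351 ⇒ V=0.6351 continue  boundary S*=53.5008
step 2: (k=2,j=0): S=60.5169, (K−S)⁺=18.5431, hold=18.9677 ⇒ V=18.9677 continue | (k=2,j=1): S=77.4300, (K−S)⁺=1.6300, hold=8.3587 ⇒ V=8.3587 continue | (k=2,j=2): S=99.0699, (K−S)⁺=0.0000, hold=2.3738 ⇒ V=2.3738 continue  boundary S*=-
step 1: (k=1,j=0): S=68.4531, (K−S)⁺=10.6069, hold=13.5406 ⇒ V=13.5406 continue | (k=1,j=1): S=87.5841, (K−S)⁺=0.0000, hold=5.3156 ⇒ V=5.3156 continue  boundary S*=-
step 0: (k=0,j=0): S=77.4300, (K−S)⁺=1.6300, hold=9.3422 ⇒ V=9.3422 continue  boundary S*=-

price = 9.3422
boundary = - - - 53.5008 60.5169 53.5008 60.5169
tree:
9.3422
13.5406 5.3156
18.9677 8.3587 2.3738
25.5592 12.7141 4.1603 0.6351
31.7618 18.5431 7.1194 1.2838 0.0000
37.2454 25.5592 11.7825 2.5954 0.0000 0.0000
42.0932 31.7618 18.5431 5.2468 0.0000 0.0000 0.0000
46.3790 37.2454 25.5592 10.6069 0.0000 0.0000 0.0000 0.0000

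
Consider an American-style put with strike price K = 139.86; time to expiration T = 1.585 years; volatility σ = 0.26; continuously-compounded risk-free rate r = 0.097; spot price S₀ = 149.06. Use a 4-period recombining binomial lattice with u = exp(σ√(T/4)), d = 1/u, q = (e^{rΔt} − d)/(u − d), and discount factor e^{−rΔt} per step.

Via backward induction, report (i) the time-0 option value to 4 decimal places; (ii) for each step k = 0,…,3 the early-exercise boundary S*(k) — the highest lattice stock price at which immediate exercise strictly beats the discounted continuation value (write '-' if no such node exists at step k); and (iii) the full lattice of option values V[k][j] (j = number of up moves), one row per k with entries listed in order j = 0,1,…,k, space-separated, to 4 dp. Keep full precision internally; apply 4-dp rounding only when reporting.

Δt=0.39625, u=1.17782, d=0.84903, q=0.57835, disc=e^(-rΔt)=0.96229
k=4 terminal: V=max(K-S,0) → 62.4059 32.4109 0.0000 0.0000 0.0000
k=3: j=0 S=91.2271 intr=48.6329 cont=43.3593 V=48.6329[EX]; j=1 S=126.5558 intr=13.3042 cont=13.1507 V=13.3042[EX]; j=2 S=175.5659 intr=0.0000 cont=0.0000 V=0.0000[hold]; j=3 S=243.5559 intr=0.0000 cont=0.0000 V=0.0000[hold]  S*(3)=126.5558
k=2: j=0 S=107.4491 intr=32.4109 cont=27.1372 V=32.4109[EX]; j=1 S=149.0600 intr=0.0000 cont=5.3982 V=5.3982[hold]; j=2 S=206.7852 intr=0.0000 cont=0.0000 V=0.0000[hold]  S*(2)=107.4491
k=1: j=0 S=126.5558 intr=13.3042 cont=16.1551 V=16.1551[hold]; j=1 S=175.5659 intr=0.0000 cont=2.1903 V=2.1903[hold]  S*(1)=-
k=0: j=0 S=149.0600 intr=0.0000 cont=7.7739 V=7.7739[hold]  S*(0)=-

price = 7.7739
boundary = - - 107.4491 126.5558
tree:
7.7739
16.1551 2.1903
32.4109 5.3982 0.0000
48.6329 13.3042 0.0000 0.0000
62.4059 32.4109 0.0000 0.0000 0.0000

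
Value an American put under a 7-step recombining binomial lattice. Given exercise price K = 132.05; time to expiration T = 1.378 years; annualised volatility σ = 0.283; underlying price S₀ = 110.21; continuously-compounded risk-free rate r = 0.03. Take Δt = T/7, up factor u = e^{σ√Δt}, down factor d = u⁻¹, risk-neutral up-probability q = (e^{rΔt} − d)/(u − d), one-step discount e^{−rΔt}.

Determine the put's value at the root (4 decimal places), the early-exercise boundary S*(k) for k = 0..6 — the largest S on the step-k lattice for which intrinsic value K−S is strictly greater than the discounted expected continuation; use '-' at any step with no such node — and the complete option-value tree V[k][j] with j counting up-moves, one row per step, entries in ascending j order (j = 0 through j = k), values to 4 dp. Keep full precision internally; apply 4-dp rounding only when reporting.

Δt=0.19686  u=1.13379  d=0.88200  q=0.49218  discount=0.99411
step 7 (expiry): payoffs max(K−S,0) = 86.2884 73.2247 56.4317 34.8448 7.0954 0.0000 0.0000 0.0000
step 6: (k=6,j=0): S=51.8839, (K−S)⁺=80.1661, hold=79.3885 ⇒ V=80.1661 exercise | (k=6,j=1): S=66.6954, (K−S)⁺=65.3546, hold=64.5771 ⇒ V=65.3546 exercise | (k=6,j=2): S=85.7350, (K−S)⁺=46.3150, hold=45.5374 ⇒ V=46.3150 exercise | (k=6,j=3): S=110.2100, (K−S)⁺=21.8400, hold=21.0624 ⇒ V=21.8400 exercise | (k=6,j=4): S=141.6719, (K−S)⁺=0.0000, hold=3.5820 ⇒ V=3.5820 continue | (k=6,j=5): S=182.1153, (K−S)⁺=0.0000, hold=0.0000 ⇒ V=0.0000 continue | (k=6,j=6): S=234.1042, (K−S)⁺=0.0000, hold=0.0000 ⇒ V=0.0000 continue  boundary S*=110.2100
step 5: (k=5,j=0): S=58.8253, (K−S)⁺=73.2247, hold=72.4471 ⇒ V=73.2247 exercise | (k=5,j=1): S=75.6183, (K−S)⁺=56.4317, hold=55.6541 ⇒ V=56.4317 exercise | (k=5,j=2): S=97.2052, (K−S)⁺=34.8448, hold=34.0672 ⇒ V=34.8448 exercise | (k=5,j=3): S=124.9546, (K−S)⁺=7.0954, hold=12.7782 ⇒ V=12.7782 continue | (k=5,j=4): S=160.6257, (K−S)⁺=0.0000, hold=1.8083 ⇒ V=1.8083 continue | (k=5,j=5): S=206.4799, (K−S)⁺=0.0000, hold=0.0000 ⇒ V=0.0000 continue  boundary S*=97.2052
step 4: (k=4,j=0): S=66.6954, (K−S)⁺=65.3546, hold=64.5771 ⇒ V=65.3546 exercise | (k=4,j=1): S=85.7350, (K−S)⁺=46.3150, hold=45.5374 ⇒ V=46.3150 exercise | (k=4,j=2): S=110.2100, (K−S)⁺=21.8400, hold=23.8429 ⇒ V=23.8429 continue | (k=4,j=3): S=141.6719, (K−S)⁺=0.0000, hold=7.3356 ⇒ V=7.3356 continue | (k=4,j=4): S=182.1153, (K−S)⁺=0.0000, hold=0.9129 ⇒ V=0.9129 continue  boundary S*=85.7350
step 3: (k=3,j=0): S=75.6183, (K−S)⁺=56.4317, hold=55.6541 ⇒ V=56.4317 exercise | (k=3,j=1): S=97.2052, (K−S)⁺=34.8448, hold=35.0472 ⇒ V=35.0472 continue | (k=3,j=2): S=124.9546, (K−S)⁺=7.0954, hold=15.6259 ⇒ V=15.6259 continue | (k=3,j=3): S=160.6257, (K−S)⁺=0.0000, hold=4.1499 ⇒ V=4.1499 continue  boundary S*=75.6183
step 2: (k=2,j=0): S=85.7350, (K−S)⁺=46.3150, hold=45.6365 ⇒ V=46.3150 exercise | (k=2,j=1): S=110.2100, (K−S)⁺=21.8400, hold=25.3384 ⇒ V=25.3384 continue | (k=2,j=2): S=141.6719, (K−S)⁺=0.0000, hold=9.9190 ⇒ V=9.9190 continue  boundary S*=85.7350
step 1: (k=1,j=0): S=97.2052, (K−S)⁺=34.8448, hold=35.7789 ⇒ V=35.7789 continue | (k=1,j=1): S=124.9546, (K−S)⁺=7.0954, hold=17.6448 ⇒ V=17.6448 continue  boundary S*=-
step 0: (k=0,j=0): S=110.2100, (K−S)⁺=21.8400, hold=26.6957 ⇒ V=26.6957 continue  boundary S*=-

price = 26.6957
boundary = - - 85.7350 75.6183 85.7350 97.2052 110.2100
tree:
26.6957
35.7789 17.6448
46.3150 25.3384 9.9190
56.4317 35.0472 15.6259 4.1499
65.3546 46.3150 23.8429 7.3356 0.9129
73.2247 56.4317 34.8448 12.7782 1.8083 0.0000
80.1661 65.3546 46.3150 21.8400 3.5820 0.0000 0.0000
86.2884 73.2247 56.4317 34.8448 7.0954 0.0000 0.0000 0.0000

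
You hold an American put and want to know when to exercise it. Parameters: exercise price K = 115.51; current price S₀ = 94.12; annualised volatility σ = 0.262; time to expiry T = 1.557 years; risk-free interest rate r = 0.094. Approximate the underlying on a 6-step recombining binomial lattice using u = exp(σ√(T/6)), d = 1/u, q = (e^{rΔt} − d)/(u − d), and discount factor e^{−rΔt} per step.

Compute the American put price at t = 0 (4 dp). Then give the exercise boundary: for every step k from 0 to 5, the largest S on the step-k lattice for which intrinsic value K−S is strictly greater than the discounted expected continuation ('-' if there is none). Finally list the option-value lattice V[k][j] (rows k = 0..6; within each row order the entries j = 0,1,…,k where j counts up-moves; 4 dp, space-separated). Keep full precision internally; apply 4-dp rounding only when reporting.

Δt=0.25950  u=1.14278  d=0.87506  q=0.55892  discount=0.97590
step 6 (expiry): payoffs max(K−S,0) = 73.2528 60.3241 43.4399 21.3900 0.0000 0.0000 0.0000
step 5: (k=5,j=0): S=48.2908, (K−S)⁺=67.2192, hold=64.4356 ⇒ V=67.2192 exercise | (k=5,j=1): S=63.0655, (K−S)⁺=52.4445, hold=49.6610 ⇒ V=52.4445 exercise | (k=5,j=2): S=82.3604, (K−S)⁺=33.1496, hold=30.3660 ⇒ V=33.1496 exercise | (k=5,j=3): S=107.5587, (K−S)⁺=7.9513, hold=9.2074 ⇒ V=9.2074 continue | (k=5,j=4): S=140.4663, (K−S)⁺=0.0000, hold=0.0000 ⇒ V=0.0000 continue | (k=5,j=5): S=183.4422, (K−S)⁺=0.0000, hold=0.0000 ⇒ V=0.0000 continue  boundary S*=82.3604
step 4: (k=4,j=0): S=55.1859, (K−S)⁺=60.3241, hold=57.5406 ⇒ V=60.3241 exercise | (k=4,j=1): S=72.0701, (K−S)⁺=43.4399, hold=40.6564 ⇒ V=43.4399 exercise | (k=4,j=2): S=94.1200, (K−S)⁺=21.3900, hold=19.2916 ⇒ V=21.3900 exercise | (k=4,j=3): S=122.9161, (K−S)⁺=0.0000, hold=3.9634 ⇒ V=3.9634 continue | (k=4,j=4): S=160.5224, (K−S)⁺=0.0000, hold=0.0000 ⇒ V=0.0000 continue  boundary S*=94.1200
step 3: (k=3,j=0): S=63.0655, (K−S)⁺=52.4445, hold=49.6610 ⇒ V=52.4445 exercise | (k=3,j=1): S=82.3604, (K−S)⁺=33.1496, hold=30.3660 ⇒ V=33.1496 exercise | (k=3,j=2): S=107.5587, (K−S)⁺=7.9513, hold=11.3693 ⇒ V=11.3693 continue | (k=3,j=3): S=140.4663, (K−S)⁺=0.0000, hold=1.7061 ⇒ V=1.7061 continue  boundary S*=82.3604
step 2: (k=2,j=0): S=72.0701, (K−S)⁺=43.4399, hold=40.6564 ⇒ V=43.4399 exercise | (k=2,j=1): S=94.1200, (K−S)⁺=21.3900, hold=20.4707 ⇒ V=21.3900 exercise | (k=2,j=2): S=122.9161, (K−S)⁺=0.0000, hold=5.8245 ⇒ V=5.8245 continue  boundary S*=94.1200
step 1: (k=1,j=0): S=82.3604, (K−S)⁺=33.1496, hold=30.3660 ⇒ V=33.1496 exercise | (k=1,j=1): S=107.5587, (K−S)⁺=7.9513, hold=12.3844 ⇒ V=12.3844 continue  boundary S*=82.3604
step 0: (k=0,j=0): S=94.1200, (K−S)⁺=21.3900, hold=21.0245 ⇒ V=21.3900 exercise  boundary S*=94.1200

price = 21.3900
boundary = 94.1200 82.3604 94.1200 82.3604 94.1200 82.3604
tree:
21.3900
33.1496 12.3844
43.4399 21.3900 5.8245
52.4445 33.1496 11.3693 1.7061
60.3241 43.4399 21.3900 3.9634 0.0000
67.2192 52.4445 33.1496 9.2074 0.0000 0.0000
73.2528 60.3241 43.4399 21.3900 0.0000 0.0000 0.0000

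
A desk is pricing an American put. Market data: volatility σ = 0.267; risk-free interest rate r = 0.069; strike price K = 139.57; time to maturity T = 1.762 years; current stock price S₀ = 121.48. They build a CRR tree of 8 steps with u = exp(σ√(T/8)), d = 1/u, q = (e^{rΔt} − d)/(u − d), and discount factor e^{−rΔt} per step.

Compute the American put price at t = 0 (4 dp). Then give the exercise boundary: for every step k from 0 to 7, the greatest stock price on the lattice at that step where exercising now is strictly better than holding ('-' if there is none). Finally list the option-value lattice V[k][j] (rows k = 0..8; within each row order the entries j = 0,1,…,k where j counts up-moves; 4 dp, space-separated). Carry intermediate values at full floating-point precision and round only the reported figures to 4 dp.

price = 22.3104
boundary = - 107.1730 94.5510 107.1730 94.5510 107.1730 94.5510 107.1730
tree:
22.3104
32.3970 13.9985
45.0190 21.6641 7.5960
56.1545 32.3970 12.7596 3.2303
65.9786 45.0190 20.7476 6.0351 0.8331
74.6456 56.1545 32.3970 11.0027 1.7984 0.0000
82.2919 65.9786 45.0190 19.3795 3.8821 0.0000 0.0000
89.0377 74.6456 56.1545 32.3970 8.3801 0.0000 0.0000 0.0000
94.9890 82.2919 65.9786 45.0190 18.0900 0.0000 0.0000 0.0000 0.0000

params: Δt=0.22025 u=1.13349 d=0.88223 q=0.52966 e^(-rΔt)=0.98492
t_8 payoffs: 94.9890 82.2919 65.9786 45.0190 18.0900 0.0000 0.0000 0.0000 0.0000
t_7: node(7,0) S=50.5323 payoff=89.0377 vs cont=86.9326 → 89.0377 [stop]  node(7,1) S=64.9244 payoff=74.6456 vs cont=72.5406 → 74.6456 [stop]  node(7,2) S=83.4155 payoff=56.1545 vs cont=54.0495 → 56.1545 [stop]  node(7,3) S=107.1730 payoff=32.3970 vs cont=30.2920 → 32.3970 [stop]  node(7,4) S=137.6969 payoff=1.8731 vs cont=8.3801 → 8.3801 [wait]  node(7,5) S=176.9143 payoff=0.0000 vs cont=0.0000 → 0.0000 [wait]  node(7,6) S=227.3012 payoff=0.0000 vs cont=0.0000 → 0.0000 [wait]  node(7,7) S=292.0387 payoff=0.0000 vs cont=0.0000 → 0.0000 [wait]  ⇒ S*(7)=107.1730
t_6: node(6,0) S=57.2781 payoff=82.2919 vs cont=80.1869 → 82.2919 [stop]  node(6,1) S=73.5914 payoff=65.9786 vs cont=63.8735 → 65.9786 [stop]  node(6,2) S=94.5510 payoff=45.0190 vs cont=42.9140 → 45.0190 [stop]  node(6,3) S=121.4800 payoff=18.0900 vs cont=19.3795 → 19.3795 [wait]  node(6,4) S=156.0787 payoff=0.0000 vs cont=3.8821 → 3.8821 [wait]  node(6,5) S=200.5313 payoff=0.0000 vs cont=0.0000 → 0.0000 [wait]  node(6,6) S=257.6446 payoff=0.0000 vs cont=0.0000 → 0.0000 [wait]  ⇒ S*(6)=94.5510
t_5: node(5,0) S=64.9244 payoff=74.6456 vs cont=72.5406 → 74.6456 [stop]  node(5,1) S=83.4155 payoff=56.1545 vs cont=54.0495 → 56.1545 [stop]  node(5,2) S=107.1730 payoff=32.3970 vs cont=30.9646 → 32.3970 [stop]  node(5,3) S=137.6969 payoff=1.8731 vs cont=11.0027 → 11.0027 [wait]  node(5,4) S=176.9143 payoff=0.0000 vs cont=1.7984 → 1.7984 [wait]  node(5,5) S=227.3012 payoff=0.0000 vs cont=0.0000 → 0.0000 [wait]  ⇒ S*(5)=107.1730
t_4: node(4,0) S=73.5914 payoff=65.9786 vs cont=63.8735 → 65.9786 [stop]  node(4,1) S=94.5510 payoff=45.0190 vs cont=42.9140 → 45.0190 [stop]  node(4,2) S=121.4800 payoff=18.0900 vs cont=20.7476 → 20.7476 [wait]  node(4,3) S=156.0787 payoff=0.0000 vs cont=6.0351 → 6.0351 [wait]  node(4,4) S=200.5313 payoff=0.0000 vs cont=0.8331 → 0.8331 [wait]  ⇒ S*(4)=94.5510
t_3: node(3,0) S=83.4155 payoff=56.1545 vs cont=54.0495 → 56.1545 [stop]  node(3,1) S=107.1730 payoff=32.3970 vs cont=31.6783 → 32.3970 [stop]  node(3,2) S=137.6969 payoff=1.8731 vs cont=12.7596 → 12.7596 [wait]  node(3,3) S=176.9143 payoff=0.0000 vs cont=3.2303 → 3.2303 [wait]  ⇒ S*(3)=107.1730
t_2: node(2,0) S=94.5510 payoff=45.0190 vs cont=42.9140 → 45.0190 [stop]  node(2,1) S=121.4800 payoff=18.0900 vs cont=21.6641 → 21.6641 [wait]  node(2,2) S=156.0787 payoff=0.0000 vs cont=7.5960 → 7.5960 [wait]  ⇒ S*(2)=94.5510
t_1: node(1,0) S=107.1730 payoff=32.3970 vs cont=32.1565 → 32.3970 [stop]  node(1,1) S=137.6969 payoff=1.8731 vs cont=13.9985 → 13.9985 [wait]  ⇒ S*(1)=107.1730
t_0: node(0,0) S=121.4800 payoff=18.0900 vs cont=22.3104 → 22.3104 [wait]  ⇒ S*(0)=-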